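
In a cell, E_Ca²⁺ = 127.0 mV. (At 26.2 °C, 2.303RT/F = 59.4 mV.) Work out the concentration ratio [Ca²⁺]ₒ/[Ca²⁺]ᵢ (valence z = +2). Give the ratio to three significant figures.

log₁₀([out]/[in]) = E·z/(59.4) = 127.0 × 2 / 59.4 = 4.2761
[out]/[in] = 10^(4.2761) = 1.888e+04

18900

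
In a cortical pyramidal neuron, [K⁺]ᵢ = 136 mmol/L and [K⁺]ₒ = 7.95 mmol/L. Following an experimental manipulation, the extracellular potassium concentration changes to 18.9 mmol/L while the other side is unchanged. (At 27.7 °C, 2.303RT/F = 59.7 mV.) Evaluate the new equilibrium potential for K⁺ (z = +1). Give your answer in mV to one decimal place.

After the shift: [K⁺]_out = 18.9, [K⁺]_in = 136 mmol/L.
E_new = (59.7/1)·log₁₀(18.9/136) = 59.70 · (-0.8571) = -51.17 mV

-51.2 mV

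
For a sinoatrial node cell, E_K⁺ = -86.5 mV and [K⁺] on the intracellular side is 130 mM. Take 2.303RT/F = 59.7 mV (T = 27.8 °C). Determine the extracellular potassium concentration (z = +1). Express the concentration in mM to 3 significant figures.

Nernst: E = (59.7/1) · log₁₀([out]/[in]), so log₁₀([out]/[in]) = -86.5 × 1 / 59.7 = -1.4489.
[out]/[in] = 10^(-1.4489) = 0.03557.
[out] = 0.03557 × 130 = 4.624 mM.

4.62 mM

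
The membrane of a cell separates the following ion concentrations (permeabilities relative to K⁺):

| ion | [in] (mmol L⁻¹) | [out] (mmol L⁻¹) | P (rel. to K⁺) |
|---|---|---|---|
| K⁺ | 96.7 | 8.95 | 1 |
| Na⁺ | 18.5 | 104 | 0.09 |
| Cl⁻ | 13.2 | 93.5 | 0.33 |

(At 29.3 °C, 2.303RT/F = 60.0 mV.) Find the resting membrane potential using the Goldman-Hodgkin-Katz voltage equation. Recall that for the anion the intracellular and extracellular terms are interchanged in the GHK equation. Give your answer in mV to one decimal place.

Vm = 60.0 · log₁₀[(Σ P·[cation]ₒ + Σ P·[anion]ᵢ) / (Σ P·[cation]ᵢ + Σ P·[anion]ₒ)]
Numerator = 1×8.95 + 0.09×104 + 0.33×13.2 = 22.67
Denominator = 1×96.7 + 0.09×18.5 + 0.33×93.5 = 129.2
Vm = 60.0 · log₁₀(0.17541) = 60.0 × (-0.7560) = -45.36 mV

-45.4 mV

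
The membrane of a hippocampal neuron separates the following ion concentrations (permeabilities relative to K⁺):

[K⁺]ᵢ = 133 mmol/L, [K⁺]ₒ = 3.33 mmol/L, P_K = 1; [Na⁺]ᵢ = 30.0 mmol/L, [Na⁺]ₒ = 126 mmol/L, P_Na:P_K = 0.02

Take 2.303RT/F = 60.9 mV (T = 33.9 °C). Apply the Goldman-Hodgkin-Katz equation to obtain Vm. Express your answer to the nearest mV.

-83 mV

Vm = 60.9 · log₁₀[(Σ P·[cation]ₒ + Σ P·[anion]ᵢ) / (Σ P·[cation]ᵢ + Σ P·[anion]ₒ)]
Numerator = 1×3.33 + 0.02×126 = 5.85
Denominator = 1×133 + 0.02×30.0 = 133.6
Vm = 60.9 · log₁₀(0.043787) = 60.9 × (-1.3587) = -82.74 mV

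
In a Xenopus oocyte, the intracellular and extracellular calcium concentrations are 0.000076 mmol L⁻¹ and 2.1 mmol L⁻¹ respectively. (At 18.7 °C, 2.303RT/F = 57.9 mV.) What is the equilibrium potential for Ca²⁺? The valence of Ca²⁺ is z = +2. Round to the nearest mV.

129 mV

E = (57.9/z) · log₁₀([Ca²⁺]_out/[Ca²⁺]_in) with z = +2.
= (57.9/2) · log₁₀(2.1/0.000076) = 28.95 · log₁₀(2.763e+04)
= 28.95 · (4.4414) = 128.58 mV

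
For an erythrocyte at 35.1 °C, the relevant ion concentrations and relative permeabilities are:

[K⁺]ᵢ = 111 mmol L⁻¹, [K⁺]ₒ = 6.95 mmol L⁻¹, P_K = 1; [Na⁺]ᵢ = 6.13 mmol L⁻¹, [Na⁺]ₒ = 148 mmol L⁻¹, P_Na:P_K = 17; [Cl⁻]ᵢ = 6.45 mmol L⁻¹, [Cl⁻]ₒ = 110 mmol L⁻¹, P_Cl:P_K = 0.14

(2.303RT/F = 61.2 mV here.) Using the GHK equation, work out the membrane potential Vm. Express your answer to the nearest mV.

Vm = 61.2 · log₁₀[(Σ P·[cation]ₒ + Σ P·[anion]ᵢ) / (Σ P·[cation]ᵢ + Σ P·[anion]ₒ)]
Numerator = 1×6.95 + 17×148 + 0.14×6.45 = 2524
Denominator = 1×111 + 17×6.13 + 0.14×110 = 230.6
Vm = 61.2 · log₁₀(10.944) = 61.2 × (1.0392) = 63.60 mV

64 mV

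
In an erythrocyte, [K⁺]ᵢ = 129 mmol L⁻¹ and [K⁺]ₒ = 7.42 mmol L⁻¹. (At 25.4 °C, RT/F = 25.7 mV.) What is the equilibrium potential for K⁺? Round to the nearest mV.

E = (25.7/z) · ln([K⁺]_out/[K⁺]_in) with z = +1.
= (25.7/1) · ln(7.42/129) = 25.70 · ln(0.05752)
= 25.70 · (-2.8556) = -73.39 mV

-73 mV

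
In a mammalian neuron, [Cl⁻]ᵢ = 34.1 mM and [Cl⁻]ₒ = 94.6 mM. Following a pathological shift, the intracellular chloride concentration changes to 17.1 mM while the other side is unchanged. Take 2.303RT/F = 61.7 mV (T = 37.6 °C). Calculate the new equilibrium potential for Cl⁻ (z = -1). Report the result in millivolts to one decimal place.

-45.8 mV

After the shift: [Cl⁻]_out = 94.6, [Cl⁻]_in = 17.1 mM.
E_new = (61.7/-1)·log₁₀(94.6/17.1) = -61.70 · (0.7429) = -45.84 mV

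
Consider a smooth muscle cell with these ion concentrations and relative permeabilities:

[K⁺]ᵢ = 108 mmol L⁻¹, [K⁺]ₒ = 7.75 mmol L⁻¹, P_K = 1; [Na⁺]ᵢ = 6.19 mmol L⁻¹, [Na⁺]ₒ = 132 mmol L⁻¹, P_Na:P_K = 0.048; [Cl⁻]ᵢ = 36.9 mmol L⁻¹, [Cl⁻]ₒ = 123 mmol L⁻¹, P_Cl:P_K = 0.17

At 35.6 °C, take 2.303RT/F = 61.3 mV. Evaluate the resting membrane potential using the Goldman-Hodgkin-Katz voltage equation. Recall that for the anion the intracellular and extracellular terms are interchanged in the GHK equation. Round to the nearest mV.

Vm = 61.3 · log₁₀[(Σ P·[cation]ₒ + Σ P·[anion]ᵢ) / (Σ P·[cation]ᵢ + Σ P·[anion]ₒ)]
Numerator = 1×7.75 + 0.048×132 + 0.17×36.9 = 20.36
Denominator = 1×108 + 0.048×6.19 + 0.17×123 = 129.2
Vm = 61.3 · log₁₀(0.15757) = 61.3 × (-0.8025) = -49.20 mV

-49 mV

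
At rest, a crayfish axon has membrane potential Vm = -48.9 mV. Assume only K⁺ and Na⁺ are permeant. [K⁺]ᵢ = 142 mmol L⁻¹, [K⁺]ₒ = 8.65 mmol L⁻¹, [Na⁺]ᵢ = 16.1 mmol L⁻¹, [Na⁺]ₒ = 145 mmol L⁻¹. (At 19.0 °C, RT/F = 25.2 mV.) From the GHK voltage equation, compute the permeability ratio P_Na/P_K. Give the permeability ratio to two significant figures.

0.082

Let α = P_Na/P_K. GHK: Vm = 25.2·ln[(Kₒ + α·Naₒ)/(Kᵢ + α·Naᵢ)].
e^(Vm/25.2) = e^(-48.9/25.2) = 0.14364
So 0.14364·(Kᵢ + α·Naᵢ) = Kₒ + α·Naₒ → α = (0.14364·142.0 − 8.65) / (145.0 − 0.14364·16.1)
α = (20.4 − 8.65) / (145.0 − 2.313) = 11.75/142.7 = 0.08232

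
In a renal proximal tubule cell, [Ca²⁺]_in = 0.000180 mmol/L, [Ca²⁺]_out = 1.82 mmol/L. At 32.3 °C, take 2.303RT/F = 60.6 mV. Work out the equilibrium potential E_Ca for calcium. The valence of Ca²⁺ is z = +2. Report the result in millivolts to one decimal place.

121.3 mV

E = (60.6/z) · log₁₀([Ca²⁺]_out/[Ca²⁺]_in) with z = +2.
= (60.6/2) · log₁₀(1.82/0.000180) = 30.30 · log₁₀(1.011e+04)
= 30.30 · (4.0048) = 121.35 mV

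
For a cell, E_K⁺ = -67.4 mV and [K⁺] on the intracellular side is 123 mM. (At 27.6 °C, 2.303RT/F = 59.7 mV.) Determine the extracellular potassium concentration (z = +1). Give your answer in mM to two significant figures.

9.1 mM

Nernst: E = (59.7/1) · log₁₀([out]/[in]), so log₁₀([out]/[in]) = -67.4 × 1 / 59.7 = -1.1290.
[out]/[in] = 10^(-1.1290) = 0.07431.
[out] = 0.07431 × 123 = 9.14 mM.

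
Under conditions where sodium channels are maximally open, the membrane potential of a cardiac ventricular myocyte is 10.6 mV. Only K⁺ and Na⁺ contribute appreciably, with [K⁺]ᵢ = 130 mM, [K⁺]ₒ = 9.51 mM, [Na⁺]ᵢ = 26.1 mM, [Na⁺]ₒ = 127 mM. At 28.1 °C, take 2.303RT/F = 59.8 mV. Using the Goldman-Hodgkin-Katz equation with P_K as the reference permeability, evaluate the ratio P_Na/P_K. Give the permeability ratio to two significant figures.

Let α = P_Na/P_K. GHK: Vm = 59.8·log₁₀[(Kₒ + α·Naₒ)/(Kᵢ + α·Naᵢ)].
10^(Vm/59.8) = 10^(10.6/59.8) = 1.504
So 1.504·(Kᵢ + α·Naᵢ) = Kₒ + α·Naₒ → α = (1.504·130.0 − 9.51) / (127.0 − 1.504·26.1)
α = (195.5 − 9.51) / (127.0 − 39.26) = 186/87.74 = 2.12

2.1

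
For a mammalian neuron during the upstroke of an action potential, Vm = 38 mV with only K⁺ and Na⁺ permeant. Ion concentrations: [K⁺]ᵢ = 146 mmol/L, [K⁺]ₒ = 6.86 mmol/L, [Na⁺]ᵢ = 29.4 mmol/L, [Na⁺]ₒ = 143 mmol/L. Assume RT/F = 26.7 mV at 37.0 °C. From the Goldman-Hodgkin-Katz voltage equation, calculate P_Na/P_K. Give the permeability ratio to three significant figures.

28.6

Let α = P_Na/P_K. GHK: Vm = 26.7·ln[(Kₒ + α·Naₒ)/(Kᵢ + α·Naᵢ)].
e^(Vm/26.7) = e^(38.0/26.7) = 4.1505
So 4.1505·(Kᵢ + α·Naᵢ) = Kₒ + α·Naₒ → α = (4.1505·146.0 − 6.86) / (143.0 − 4.1505·29.4)
α = (606 − 6.86) / (143.0 − 122) = 599.1/20.98 = 28.56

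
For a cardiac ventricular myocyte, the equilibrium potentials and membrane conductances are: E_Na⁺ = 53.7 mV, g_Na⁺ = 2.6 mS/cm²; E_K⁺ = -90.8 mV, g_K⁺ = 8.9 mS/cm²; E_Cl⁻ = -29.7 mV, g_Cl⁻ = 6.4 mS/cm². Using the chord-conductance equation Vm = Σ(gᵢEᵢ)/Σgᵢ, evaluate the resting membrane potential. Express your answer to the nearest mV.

-48 mV

Σ gᵢEᵢ = 2.6·(53.7) + 8.9·(-90.8) + 6.4·(-29.7) = -858.58
Σ gᵢ = 2.6 + 8.9 + 6.4 = 17.9
Vm = -858.58 / 17.9 = -47.97 mV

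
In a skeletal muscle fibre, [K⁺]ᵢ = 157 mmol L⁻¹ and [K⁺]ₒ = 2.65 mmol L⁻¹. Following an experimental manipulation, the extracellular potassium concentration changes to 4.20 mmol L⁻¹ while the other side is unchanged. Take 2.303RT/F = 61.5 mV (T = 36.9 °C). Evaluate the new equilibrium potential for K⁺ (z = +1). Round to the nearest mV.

After the shift: [K⁺]_out = 4.20, [K⁺]_in = 157 mmol L⁻¹.
E_new = (61.5/1)·log₁₀(4.20/157) = 61.50 · (-1.5727) = -96.72 mV

-97 mV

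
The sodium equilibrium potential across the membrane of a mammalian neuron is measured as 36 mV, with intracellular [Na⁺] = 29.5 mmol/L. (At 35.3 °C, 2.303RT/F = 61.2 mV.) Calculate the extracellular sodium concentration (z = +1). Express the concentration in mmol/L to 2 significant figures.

Nernst: E = (61.2/1) · log₁₀([out]/[in]), so log₁₀([out]/[in]) = 36.0 × 1 / 61.2 = 0.5882.
[out]/[in] = 10^(0.5882) = 3.875.
[out] = 3.875 × 29.5 = 114.3 mmol/L.

110 mmol/L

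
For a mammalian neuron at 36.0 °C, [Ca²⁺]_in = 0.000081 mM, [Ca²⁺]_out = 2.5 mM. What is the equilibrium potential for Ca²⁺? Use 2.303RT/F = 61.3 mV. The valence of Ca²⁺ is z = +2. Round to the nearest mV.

E = (61.3/z) · log₁₀([Ca²⁺]_out/[Ca²⁺]_in) with z = +2.
= (61.3/2) · log₁₀(2.5/0.000081) = 30.65 · log₁₀(3.086e+04)
= 30.65 · (4.4895) = 137.60 mV

138 mV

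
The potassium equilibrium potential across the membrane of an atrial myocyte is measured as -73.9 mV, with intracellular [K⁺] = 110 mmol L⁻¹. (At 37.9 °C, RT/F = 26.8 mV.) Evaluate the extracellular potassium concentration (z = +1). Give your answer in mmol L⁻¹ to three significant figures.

Nernst: E = (26.8/1) · ln([out]/[in]), so ln([out]/[in]) = -73.9 × 1 / 26.8 = -2.7575.
[out]/[in] = e^(-2.7575) = 0.06345.
[out] = 0.06345 × 110 = 6.98 mmol L⁻¹.

6.98 mmol L⁻¹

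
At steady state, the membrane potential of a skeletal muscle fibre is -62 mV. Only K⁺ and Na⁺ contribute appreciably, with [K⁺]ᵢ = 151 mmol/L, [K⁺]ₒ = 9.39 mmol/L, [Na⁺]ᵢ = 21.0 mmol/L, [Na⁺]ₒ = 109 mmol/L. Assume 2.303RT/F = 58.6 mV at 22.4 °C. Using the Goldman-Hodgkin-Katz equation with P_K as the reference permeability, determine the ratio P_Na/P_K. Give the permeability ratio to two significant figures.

Let α = P_Na/P_K. GHK: Vm = 58.6·log₁₀[(Kₒ + α·Naₒ)/(Kᵢ + α·Naᵢ)].
10^(Vm/58.6) = 10^(-62.0/58.6) = 0.087494
So 0.087494·(Kᵢ + α·Naᵢ) = Kₒ + α·Naₒ → α = (0.087494·151.0 − 9.39) / (109.0 − 0.087494·21.0)
α = (13.21 − 9.39) / (109.0 − 1.837) = 3.822/107.2 = 0.03566

0.036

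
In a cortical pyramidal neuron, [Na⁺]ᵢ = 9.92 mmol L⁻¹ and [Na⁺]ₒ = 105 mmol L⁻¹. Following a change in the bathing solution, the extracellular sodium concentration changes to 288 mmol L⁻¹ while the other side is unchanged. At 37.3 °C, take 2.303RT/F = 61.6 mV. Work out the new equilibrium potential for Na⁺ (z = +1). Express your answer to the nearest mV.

After the shift: [Na⁺]_out = 288, [Na⁺]_in = 9.92 mmol L⁻¹.
E_new = (61.6/1)·log₁₀(288/9.92) = 61.60 · (1.4629) = 90.11 mV

90 mV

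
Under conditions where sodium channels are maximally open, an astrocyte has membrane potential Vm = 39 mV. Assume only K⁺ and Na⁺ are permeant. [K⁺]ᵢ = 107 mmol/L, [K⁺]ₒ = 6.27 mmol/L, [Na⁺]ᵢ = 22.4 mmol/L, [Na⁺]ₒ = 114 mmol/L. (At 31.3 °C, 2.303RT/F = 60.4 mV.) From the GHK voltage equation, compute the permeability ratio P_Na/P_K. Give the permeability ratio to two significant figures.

Let α = P_Na/P_K. GHK: Vm = 60.4·log₁₀[(Kₒ + α·Naₒ)/(Kᵢ + α·Naᵢ)].
10^(Vm/60.4) = 10^(39.0/60.4) = 4.4228
So 4.4228·(Kᵢ + α·Naᵢ) = Kₒ + α·Naₒ → α = (4.4228·107.0 − 6.27) / (114.0 − 4.4228·22.4)
α = (473.2 − 6.27) / (114.0 − 99.07) = 467/14.93 = 31.28

31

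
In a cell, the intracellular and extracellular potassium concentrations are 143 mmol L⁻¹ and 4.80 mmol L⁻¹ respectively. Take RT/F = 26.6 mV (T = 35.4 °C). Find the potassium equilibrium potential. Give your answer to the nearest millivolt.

-90 mV

E = (26.6/z) · ln([K⁺]_out/[K⁺]_in) with z = +1.
= (26.6/1) · ln(4.80/143) = 26.60 · ln(0.03357)
= 26.60 · (-3.3942) = -90.29 mV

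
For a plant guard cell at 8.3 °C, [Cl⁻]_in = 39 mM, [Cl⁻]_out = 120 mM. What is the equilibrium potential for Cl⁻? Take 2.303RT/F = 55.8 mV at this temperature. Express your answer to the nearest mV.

E = (55.8/z) · log₁₀([Cl⁻]_out/[Cl⁻]_in) with z = -1.
For an anion, dividing by z = -1 reverses the sign.
= (55.8/-1) · log₁₀(120/39) = -55.80 · log₁₀(3.077)
= -55.80 · (0.4881) = -27.24 mV

-27 mV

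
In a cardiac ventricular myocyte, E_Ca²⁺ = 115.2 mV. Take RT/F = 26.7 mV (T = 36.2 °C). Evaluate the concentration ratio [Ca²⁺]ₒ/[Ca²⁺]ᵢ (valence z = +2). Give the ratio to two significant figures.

ln([out]/[in]) = E·z/(26.7) = 115.2 × 2 / 26.7 = 8.6292
[out]/[in] = e^(8.6292) = 5593

5600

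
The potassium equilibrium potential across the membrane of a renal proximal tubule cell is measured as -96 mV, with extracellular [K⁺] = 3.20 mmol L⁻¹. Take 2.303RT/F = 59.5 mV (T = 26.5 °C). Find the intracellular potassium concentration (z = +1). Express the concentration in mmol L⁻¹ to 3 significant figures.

131 mmol L⁻¹

Nernst: E = (59.5/1) · log₁₀([out]/[in]), so log₁₀([out]/[in]) = -96.0 × 1 / 59.5 = -1.6134.
[out]/[in] = 10^(-1.6134) = 0.02435.
[in] = 3.20 / 0.02435 = 131.4 mmol L⁻¹.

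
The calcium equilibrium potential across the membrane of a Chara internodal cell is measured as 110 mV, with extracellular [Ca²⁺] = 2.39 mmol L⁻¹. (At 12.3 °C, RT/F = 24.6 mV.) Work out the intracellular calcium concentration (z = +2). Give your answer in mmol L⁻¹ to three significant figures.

0.000312 mmol L⁻¹

Nernst: E = (24.6/2) · ln([out]/[in]), so ln([out]/[in]) = 110.0 × 2 / 24.6 = 8.9431.
[out]/[in] = e^(8.9431) = 7655.
[in] = 2.39 / 7655 = 0.0003122 mmol L⁻¹.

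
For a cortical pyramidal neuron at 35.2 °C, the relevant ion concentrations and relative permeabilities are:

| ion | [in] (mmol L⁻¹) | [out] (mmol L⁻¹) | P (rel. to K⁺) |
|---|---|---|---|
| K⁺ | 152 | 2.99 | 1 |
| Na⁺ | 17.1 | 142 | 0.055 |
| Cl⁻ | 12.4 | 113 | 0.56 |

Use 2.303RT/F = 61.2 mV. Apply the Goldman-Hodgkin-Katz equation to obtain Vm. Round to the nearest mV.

Vm = 61.2 · log₁₀[(Σ P·[cation]ₒ + Σ P·[anion]ᵢ) / (Σ P·[cation]ᵢ + Σ P·[anion]ₒ)]
Numerator = 1×2.99 + 0.055×142 + 0.56×12.4 = 17.74
Denominator = 1×152 + 0.055×17.1 + 0.56×113 = 216.2
Vm = 61.2 · log₁₀(0.082064) = 61.2 × (-1.0858) = -66.45 mV

-66 mV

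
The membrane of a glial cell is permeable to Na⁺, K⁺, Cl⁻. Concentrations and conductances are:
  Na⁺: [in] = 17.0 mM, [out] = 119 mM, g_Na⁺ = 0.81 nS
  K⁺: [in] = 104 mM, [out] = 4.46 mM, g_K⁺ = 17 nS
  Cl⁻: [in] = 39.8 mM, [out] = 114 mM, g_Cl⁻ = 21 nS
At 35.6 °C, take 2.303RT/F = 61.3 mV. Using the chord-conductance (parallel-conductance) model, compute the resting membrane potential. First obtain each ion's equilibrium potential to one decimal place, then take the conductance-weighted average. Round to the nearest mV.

-51 mV

E_Na⁺ = (61.3/1)·log₁₀(119/17.0) = 51.8 mV
E_K⁺ = (61.3/1)·log₁₀(4.46/104) = -83.8 mV
E_Cl⁻ = (61.3/-1)·log₁₀(114/39.8) = -28.0 mV
Vm = (Σ gᵢEᵢ)/(Σ gᵢ) = (0.81·51.8 + 17·-83.8 + 21·-28.0) / (0.81 + 17 + 21)
= -1970.64 / 38.81 = -50.78 mV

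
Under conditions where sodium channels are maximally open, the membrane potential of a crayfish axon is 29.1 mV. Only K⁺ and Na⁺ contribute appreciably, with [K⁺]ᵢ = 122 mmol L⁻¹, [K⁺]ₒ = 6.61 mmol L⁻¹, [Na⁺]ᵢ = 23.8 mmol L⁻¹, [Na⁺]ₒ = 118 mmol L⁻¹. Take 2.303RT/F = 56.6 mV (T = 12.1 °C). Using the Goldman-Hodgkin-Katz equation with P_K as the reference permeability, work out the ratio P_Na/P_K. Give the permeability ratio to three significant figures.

Let α = P_Na/P_K. GHK: Vm = 56.6·log₁₀[(Kₒ + α·Naₒ)/(Kᵢ + α·Naᵢ)].
10^(Vm/56.6) = 10^(29.1/56.6) = 3.2669
So 3.2669·(Kᵢ + α·Naᵢ) = Kₒ + α·Naₒ → α = (3.2669·122.0 − 6.61) / (118.0 − 3.2669·23.8)
α = (398.6 − 6.61) / (118.0 − 77.75) = 392/40.25 = 9.738

9.74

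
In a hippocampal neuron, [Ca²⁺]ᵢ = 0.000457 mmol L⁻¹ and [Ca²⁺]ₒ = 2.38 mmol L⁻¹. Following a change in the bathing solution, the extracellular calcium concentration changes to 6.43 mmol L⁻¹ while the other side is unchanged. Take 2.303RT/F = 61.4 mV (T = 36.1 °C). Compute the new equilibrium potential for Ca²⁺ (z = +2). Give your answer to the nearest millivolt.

127 mV

After the shift: [Ca²⁺]_out = 6.43, [Ca²⁺]_in = 0.000457 mmol L⁻¹.
E_new = (61.4/2)·log₁₀(6.43/0.000457) = 30.70 · (4.1483) = 127.35 mV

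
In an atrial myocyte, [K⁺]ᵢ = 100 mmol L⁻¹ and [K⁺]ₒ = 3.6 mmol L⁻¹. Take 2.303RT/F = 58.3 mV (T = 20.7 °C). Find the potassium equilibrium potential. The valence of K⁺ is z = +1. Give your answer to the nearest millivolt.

E = (58.3/z) · log₁₀([K⁺]_out/[K⁺]_in) with z = +1.
= (58.3/1) · log₁₀(3.6/100) = 58.30 · log₁₀(0.036)
= 58.30 · (-1.4437) = -84.17 mV

-84 mV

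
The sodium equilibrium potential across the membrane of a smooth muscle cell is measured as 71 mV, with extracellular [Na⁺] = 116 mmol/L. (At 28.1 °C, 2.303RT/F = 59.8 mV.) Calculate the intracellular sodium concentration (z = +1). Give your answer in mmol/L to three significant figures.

Nernst: E = (59.8/1) · log₁₀([out]/[in]), so log₁₀([out]/[in]) = 71.0 × 1 / 59.8 = 1.1873.
[out]/[in] = 10^(1.1873) = 15.39.
[in] = 116 / 15.39 = 7.536 mmol/L.

7.54 mmol/L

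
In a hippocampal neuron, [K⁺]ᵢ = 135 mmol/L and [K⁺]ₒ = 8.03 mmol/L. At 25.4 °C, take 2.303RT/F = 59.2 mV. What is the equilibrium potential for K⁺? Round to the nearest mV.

-73 mV

E = (59.2/z) · log₁₀([K⁺]_out/[K⁺]_in) with z = +1.
= (59.2/1) · log₁₀(8.03/135) = 59.20 · log₁₀(0.05948)
= 59.20 · (-1.2256) = -72.56 mV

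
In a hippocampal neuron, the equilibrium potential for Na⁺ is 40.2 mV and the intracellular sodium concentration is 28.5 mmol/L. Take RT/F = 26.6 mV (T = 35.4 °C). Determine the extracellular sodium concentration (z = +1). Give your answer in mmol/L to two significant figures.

Nernst: E = (26.6/1) · ln([out]/[in]), so ln([out]/[in]) = 40.2 × 1 / 26.6 = 1.5113.
[out]/[in] = e^(1.5113) = 4.533.
[out] = 4.533 × 28.5 = 129.2 mmol/L.

130 mmol/L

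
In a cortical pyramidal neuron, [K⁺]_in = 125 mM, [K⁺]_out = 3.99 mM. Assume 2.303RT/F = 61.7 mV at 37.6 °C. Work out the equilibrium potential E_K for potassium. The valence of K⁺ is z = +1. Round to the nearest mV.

-92 mV

E = (61.7/z) · log₁₀([K⁺]_out/[K⁺]_in) with z = +1.
= (61.7/1) · log₁₀(3.99/125) = 61.70 · log₁₀(0.03192)
= 61.70 · (-1.4959) = -92.30 mV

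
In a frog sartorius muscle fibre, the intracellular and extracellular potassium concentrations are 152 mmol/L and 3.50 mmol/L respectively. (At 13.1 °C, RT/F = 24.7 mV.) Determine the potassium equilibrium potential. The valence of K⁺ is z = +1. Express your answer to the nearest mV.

-93 mV

E = (24.7/z) · ln([K⁺]_out/[K⁺]_in) with z = +1.
= (24.7/1) · ln(3.50/152) = 24.70 · ln(0.02303)
= 24.70 · (-3.7711) = -93.15 mV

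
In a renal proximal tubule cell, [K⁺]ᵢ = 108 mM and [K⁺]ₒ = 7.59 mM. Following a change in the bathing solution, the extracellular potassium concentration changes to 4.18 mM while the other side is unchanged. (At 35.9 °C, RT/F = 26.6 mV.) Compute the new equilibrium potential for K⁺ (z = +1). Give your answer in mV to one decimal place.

After the shift: [K⁺]_out = 4.18, [K⁺]_in = 108 mM.
E_new = (26.6/1)·ln(4.18/108) = 26.60 · (-3.2518) = -86.50 mV

-86.5 mV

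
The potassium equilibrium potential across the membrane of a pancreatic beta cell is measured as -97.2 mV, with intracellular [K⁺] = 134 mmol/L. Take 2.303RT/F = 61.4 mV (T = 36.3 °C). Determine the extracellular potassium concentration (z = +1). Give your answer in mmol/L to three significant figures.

Nernst: E = (61.4/1) · log₁₀([out]/[in]), so log₁₀([out]/[in]) = -97.2 × 1 / 61.4 = -1.5831.
[out]/[in] = 10^(-1.5831) = 0.02612.
[out] = 0.02612 × 134 = 3.5 mmol/L.

3.50 mmol/L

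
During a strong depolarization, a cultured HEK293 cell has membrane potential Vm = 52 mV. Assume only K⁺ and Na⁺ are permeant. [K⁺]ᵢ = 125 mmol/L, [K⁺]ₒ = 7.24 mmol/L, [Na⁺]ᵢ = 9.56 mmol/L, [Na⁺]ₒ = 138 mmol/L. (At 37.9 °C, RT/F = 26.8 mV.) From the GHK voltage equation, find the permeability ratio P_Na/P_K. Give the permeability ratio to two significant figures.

12

Let α = P_Na/P_K. GHK: Vm = 26.8·ln[(Kₒ + α·Naₒ)/(Kᵢ + α·Naᵢ)].
e^(Vm/26.8) = e^(52.0/26.8) = 6.9608
So 6.9608·(Kᵢ + α·Naᵢ) = Kₒ + α·Naₒ → α = (6.9608·125.0 − 7.24) / (138.0 − 6.9608·9.56)
α = (870.1 − 7.24) / (138.0 − 66.55) = 862.9/71.45 = 12.08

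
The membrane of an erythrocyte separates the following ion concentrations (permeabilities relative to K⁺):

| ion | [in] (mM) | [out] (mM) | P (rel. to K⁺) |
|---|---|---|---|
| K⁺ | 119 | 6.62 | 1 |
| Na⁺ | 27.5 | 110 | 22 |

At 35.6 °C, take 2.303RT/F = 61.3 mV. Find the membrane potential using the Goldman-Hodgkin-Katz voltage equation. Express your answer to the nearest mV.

32 mV

Vm = 61.3 · log₁₀[(Σ P·[cation]ₒ + Σ P·[anion]ᵢ) / (Σ P·[cation]ᵢ + Σ P·[anion]ₒ)]
Numerator = 1×6.62 + 22×110 = 2427
Denominator = 1×119 + 22×27.5 = 724
Vm = 61.3 · log₁₀(3.3517) = 61.3 × (0.5253) = 32.20 mV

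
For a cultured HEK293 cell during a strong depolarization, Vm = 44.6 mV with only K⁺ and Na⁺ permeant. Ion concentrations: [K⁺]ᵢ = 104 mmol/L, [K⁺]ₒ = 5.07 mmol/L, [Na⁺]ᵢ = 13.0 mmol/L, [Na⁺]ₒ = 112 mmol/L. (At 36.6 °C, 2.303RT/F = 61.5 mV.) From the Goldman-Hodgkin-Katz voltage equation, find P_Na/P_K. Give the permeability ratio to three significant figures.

Let α = P_Na/P_K. GHK: Vm = 61.5·log₁₀[(Kₒ + α·Naₒ)/(Kᵢ + α·Naᵢ)].
10^(Vm/61.5) = 10^(44.6/61.5) = 5.3113
So 5.3113·(Kᵢ + α·Naᵢ) = Kₒ + α·Naₒ → α = (5.3113·104.0 − 5.07) / (112.0 − 5.3113·13.0)
α = (552.4 − 5.07) / (112.0 − 69.05) = 547.3/42.95 = 12.74

12.7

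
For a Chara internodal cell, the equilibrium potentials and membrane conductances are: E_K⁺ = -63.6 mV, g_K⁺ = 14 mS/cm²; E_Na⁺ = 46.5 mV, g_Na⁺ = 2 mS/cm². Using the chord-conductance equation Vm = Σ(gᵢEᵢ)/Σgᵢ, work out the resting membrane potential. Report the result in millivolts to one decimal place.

-49.8 mV

Σ gᵢEᵢ = 14·(-63.6) + 2·(46.5) = -797.40
Σ gᵢ = 14 + 2 = 16
Vm = -797.40 / 16 = -49.84 mV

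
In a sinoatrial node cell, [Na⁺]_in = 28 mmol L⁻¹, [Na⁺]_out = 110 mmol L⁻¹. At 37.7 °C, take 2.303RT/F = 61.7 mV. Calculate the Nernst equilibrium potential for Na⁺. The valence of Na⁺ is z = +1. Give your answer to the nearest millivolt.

E = (61.7/z) · log₁₀([Na⁺]_out/[Na⁺]_in) with z = +1.
= (61.7/1) · log₁₀(110/28) = 61.70 · log₁₀(3.929)
= 61.70 · (0.5942) = 36.66 mV

37 mV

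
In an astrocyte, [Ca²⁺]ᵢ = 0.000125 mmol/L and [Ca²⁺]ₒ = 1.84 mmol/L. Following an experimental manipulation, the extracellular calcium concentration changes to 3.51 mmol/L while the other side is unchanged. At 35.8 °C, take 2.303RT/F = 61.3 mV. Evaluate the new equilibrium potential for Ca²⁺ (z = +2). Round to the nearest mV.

136 mV

After the shift: [Ca²⁺]_out = 3.51, [Ca²⁺]_in = 0.000125 mmol/L.
E_new = (61.3/2)·log₁₀(3.51/0.000125) = 30.65 · (4.4484) = 136.34 mV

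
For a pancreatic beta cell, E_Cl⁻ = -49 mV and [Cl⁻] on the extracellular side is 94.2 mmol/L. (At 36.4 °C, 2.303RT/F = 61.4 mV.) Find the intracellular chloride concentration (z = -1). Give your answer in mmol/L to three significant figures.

15.0 mmol/L

Nernst: E = (61.4/-1) · log₁₀([out]/[in]), so log₁₀([out]/[in]) = -49.0 × -1 / 61.4 = 0.7980.
[out]/[in] = 10^(0.7980) = 6.281.
[in] = 94.2 / 6.281 = 15 mmol/L.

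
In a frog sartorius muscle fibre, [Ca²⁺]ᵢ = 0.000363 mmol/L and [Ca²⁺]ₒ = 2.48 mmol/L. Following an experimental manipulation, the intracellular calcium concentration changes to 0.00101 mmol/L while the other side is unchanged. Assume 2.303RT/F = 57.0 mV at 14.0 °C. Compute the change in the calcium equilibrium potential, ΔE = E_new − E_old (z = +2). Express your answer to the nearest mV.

-13 mV

E_old = (57.0/2)·log₁₀(2.48/0.000363) = 109.28 mV
E_new = (57.0/2)·log₁₀(2.48/0.00101) = 96.62 mV
ΔE = 96.62 − (109.28) = -12.67 mV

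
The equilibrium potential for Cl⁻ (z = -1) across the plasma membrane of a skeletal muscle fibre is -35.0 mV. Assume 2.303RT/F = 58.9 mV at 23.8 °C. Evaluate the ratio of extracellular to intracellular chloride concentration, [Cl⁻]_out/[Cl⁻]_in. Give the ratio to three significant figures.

3.93

log₁₀([out]/[in]) = E·z/(58.9) = -35.0 × -1 / 58.9 = 0.5942
[out]/[in] = 10^(0.5942) = 3.929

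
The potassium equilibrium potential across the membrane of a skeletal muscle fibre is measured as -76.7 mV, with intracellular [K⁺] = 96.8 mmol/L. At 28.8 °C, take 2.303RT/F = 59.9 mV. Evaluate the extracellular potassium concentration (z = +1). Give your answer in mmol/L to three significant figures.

5.07 mmol/L

Nernst: E = (59.9/1) · log₁₀([out]/[in]), so log₁₀([out]/[in]) = -76.7 × 1 / 59.9 = -1.2805.
[out]/[in] = 10^(-1.2805) = 0.05242.
[out] = 0.05242 × 96.8 = 5.075 mmol/L.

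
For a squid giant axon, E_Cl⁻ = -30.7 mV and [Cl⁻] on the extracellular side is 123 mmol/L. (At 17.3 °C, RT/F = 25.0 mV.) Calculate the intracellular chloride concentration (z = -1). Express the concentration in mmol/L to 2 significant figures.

36 mmol/L

Nernst: E = (25.0/-1) · ln([out]/[in]), so ln([out]/[in]) = -30.7 × -1 / 25.0 = 1.2280.
[out]/[in] = e^(1.2280) = 3.414.
[in] = 123 / 3.414 = 36.02 mmol/L.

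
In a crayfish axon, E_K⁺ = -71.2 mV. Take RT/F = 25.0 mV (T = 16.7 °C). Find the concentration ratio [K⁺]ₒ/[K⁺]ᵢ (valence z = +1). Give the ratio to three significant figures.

0.0580

ln([out]/[in]) = E·z/(25.0) = -71.2 × 1 / 25.0 = -2.8480
[out]/[in] = e^(-2.8480) = 0.05796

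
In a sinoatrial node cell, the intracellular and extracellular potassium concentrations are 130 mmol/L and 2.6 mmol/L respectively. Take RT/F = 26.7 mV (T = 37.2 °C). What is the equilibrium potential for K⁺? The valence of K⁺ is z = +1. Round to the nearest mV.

-104 mV

E = (26.7/z) · ln([K⁺]_out/[K⁺]_in) with z = +1.
= (26.7/1) · ln(2.6/130) = 26.70 · ln(0.02)
= 26.70 · (-3.9120) = -104.45 mV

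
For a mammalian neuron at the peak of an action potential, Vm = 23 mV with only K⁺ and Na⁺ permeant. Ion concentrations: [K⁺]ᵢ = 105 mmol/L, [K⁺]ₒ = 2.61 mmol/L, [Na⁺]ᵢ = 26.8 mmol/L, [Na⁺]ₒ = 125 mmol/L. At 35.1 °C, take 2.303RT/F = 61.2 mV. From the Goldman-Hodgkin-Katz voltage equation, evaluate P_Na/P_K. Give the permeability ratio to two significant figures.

4.0

Let α = P_Na/P_K. GHK: Vm = 61.2·log₁₀[(Kₒ + α·Naₒ)/(Kᵢ + α·Naᵢ)].
10^(Vm/61.2) = 10^(23.0/61.2) = 2.3758
So 2.3758·(Kᵢ + α·Naᵢ) = Kₒ + α·Naₒ → α = (2.3758·105.0 − 2.61) / (125.0 − 2.3758·26.8)
α = (249.5 − 2.61) / (125.0 − 63.67) = 246.9/61.33 = 4.025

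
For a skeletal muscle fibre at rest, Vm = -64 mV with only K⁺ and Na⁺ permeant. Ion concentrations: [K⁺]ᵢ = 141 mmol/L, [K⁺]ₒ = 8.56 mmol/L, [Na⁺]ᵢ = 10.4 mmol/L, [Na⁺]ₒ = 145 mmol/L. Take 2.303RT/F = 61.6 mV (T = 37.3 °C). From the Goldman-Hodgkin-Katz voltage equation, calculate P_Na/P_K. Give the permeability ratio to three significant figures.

Let α = P_Na/P_K. GHK: Vm = 61.6·log₁₀[(Kₒ + α·Naₒ)/(Kᵢ + α·Naᵢ)].
10^(Vm/61.6) = 10^(-64.0/61.6) = 0.09142
So 0.09142·(Kᵢ + α·Naᵢ) = Kₒ + α·Naₒ → α = (0.09142·141.0 − 8.56) / (145.0 − 0.09142·10.4)
α = (12.89 − 8.56) / (145.0 − 0.9508) = 4.33/144 = 0.03006

0.0301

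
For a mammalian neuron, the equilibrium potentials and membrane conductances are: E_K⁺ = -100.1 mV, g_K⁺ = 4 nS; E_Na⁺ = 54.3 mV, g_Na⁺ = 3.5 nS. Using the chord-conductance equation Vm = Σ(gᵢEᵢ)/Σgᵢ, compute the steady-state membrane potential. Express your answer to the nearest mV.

Σ gᵢEᵢ = 4·(-100.1) + 3.5·(54.3) = -210.35
Σ gᵢ = 4 + 3.5 = 7.5
Vm = -210.35 / 7.5 = -28.05 mV

-28 mV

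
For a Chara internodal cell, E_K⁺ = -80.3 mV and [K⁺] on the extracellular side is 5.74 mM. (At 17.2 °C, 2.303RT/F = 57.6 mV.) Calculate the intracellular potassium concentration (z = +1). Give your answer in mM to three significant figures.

Nernst: E = (57.6/1) · log₁₀([out]/[in]), so log₁₀([out]/[in]) = -80.3 × 1 / 57.6 = -1.3941.
[out]/[in] = 10^(-1.3941) = 0.04036.
[in] = 5.74 / 0.04036 = 142.2 mM.

142 mM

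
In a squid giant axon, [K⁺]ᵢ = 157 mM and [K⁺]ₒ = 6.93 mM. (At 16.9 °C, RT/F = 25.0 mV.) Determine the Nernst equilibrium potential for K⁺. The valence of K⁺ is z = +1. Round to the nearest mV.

E = (25.0/z) · ln([K⁺]_out/[K⁺]_in) with z = +1.
= (25.0/1) · ln(6.93/157) = 25.00 · ln(0.04414)
= 25.00 · (-3.1204) = -78.01 mV

-78 mV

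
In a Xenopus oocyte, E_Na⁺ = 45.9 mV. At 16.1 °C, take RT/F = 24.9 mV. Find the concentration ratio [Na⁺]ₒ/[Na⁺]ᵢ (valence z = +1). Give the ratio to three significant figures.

ln([out]/[in]) = E·z/(24.9) = 45.9 × 1 / 24.9 = 1.8434
[out]/[in] = e^(1.8434) = 6.318

6.32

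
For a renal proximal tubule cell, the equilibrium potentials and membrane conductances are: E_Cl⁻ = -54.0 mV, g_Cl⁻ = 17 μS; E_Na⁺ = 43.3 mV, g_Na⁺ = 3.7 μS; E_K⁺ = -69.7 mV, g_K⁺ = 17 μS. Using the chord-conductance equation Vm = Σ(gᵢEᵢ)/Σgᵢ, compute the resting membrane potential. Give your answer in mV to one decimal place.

-51.5 mV

Σ gᵢEᵢ = 17·(-54.0) + 3.7·(43.3) + 17·(-69.7) = -1942.69
Σ gᵢ = 17 + 3.7 + 17 = 37.7
Vm = -1942.69 / 37.7 = -51.53 mV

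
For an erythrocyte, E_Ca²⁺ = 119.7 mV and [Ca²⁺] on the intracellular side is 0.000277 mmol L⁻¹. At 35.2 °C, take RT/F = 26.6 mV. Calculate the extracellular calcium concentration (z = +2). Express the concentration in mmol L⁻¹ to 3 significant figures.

2.24 mmol L⁻¹

Nernst: E = (26.6/2) · ln([out]/[in]), so ln([out]/[in]) = 119.7 × 2 / 26.6 = 9.0000.
[out]/[in] = e^(9.0000) = 8103.
[out] = 8103 × 0.000277 = 2.245 mmol L⁻¹.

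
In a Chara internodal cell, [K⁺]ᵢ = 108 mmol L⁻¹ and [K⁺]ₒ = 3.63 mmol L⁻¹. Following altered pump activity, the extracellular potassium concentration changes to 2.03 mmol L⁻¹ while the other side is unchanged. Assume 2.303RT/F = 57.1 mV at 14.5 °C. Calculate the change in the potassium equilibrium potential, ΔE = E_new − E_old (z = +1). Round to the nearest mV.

E_old = (57.1/1)·log₁₀(3.63/108) = -84.14 mV
E_new = (57.1/1)·log₁₀(2.03/108) = -98.55 mV
ΔE = -98.55 − (-84.14) = -14.41 mV

-14 mV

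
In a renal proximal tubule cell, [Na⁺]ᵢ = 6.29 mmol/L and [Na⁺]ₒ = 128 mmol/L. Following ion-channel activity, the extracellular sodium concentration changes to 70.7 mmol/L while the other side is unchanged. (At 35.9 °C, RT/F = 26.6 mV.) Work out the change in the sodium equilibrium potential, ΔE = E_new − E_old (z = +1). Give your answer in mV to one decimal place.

-15.8 mV

E_old = (26.6/1)·ln(128/6.29) = 80.15 mV
E_new = (26.6/1)·ln(70.7/6.29) = 64.36 mV
ΔE = 64.36 − (80.15) = -15.79 mV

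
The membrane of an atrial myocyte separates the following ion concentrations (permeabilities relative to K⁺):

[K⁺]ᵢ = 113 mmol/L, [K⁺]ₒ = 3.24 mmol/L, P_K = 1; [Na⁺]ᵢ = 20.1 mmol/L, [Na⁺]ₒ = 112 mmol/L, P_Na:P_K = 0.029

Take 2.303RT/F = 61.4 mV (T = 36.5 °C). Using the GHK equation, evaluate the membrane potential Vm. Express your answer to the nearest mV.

Vm = 61.4 · log₁₀[(Σ P·[cation]ₒ + Σ P·[anion]ᵢ) / (Σ P·[cation]ᵢ + Σ P·[anion]ₒ)]
Numerator = 1×3.24 + 0.029×112 = 6.488
Denominator = 1×113 + 0.029×20.1 = 113.6
Vm = 61.4 · log₁₀(0.057121) = 61.4 × (-1.2432) = -76.33 mV

-76 mV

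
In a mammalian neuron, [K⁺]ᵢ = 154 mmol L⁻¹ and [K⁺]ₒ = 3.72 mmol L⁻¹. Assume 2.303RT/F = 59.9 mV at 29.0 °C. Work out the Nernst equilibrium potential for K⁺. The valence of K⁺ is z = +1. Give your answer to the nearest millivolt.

E = (59.9/z) · log₁₀([K⁺]_out/[K⁺]_in) with z = +1.
= (59.9/1) · log₁₀(3.72/154) = 59.90 · log₁₀(0.02416)
= 59.90 · (-1.6170) = -96.86 mV

-97 mV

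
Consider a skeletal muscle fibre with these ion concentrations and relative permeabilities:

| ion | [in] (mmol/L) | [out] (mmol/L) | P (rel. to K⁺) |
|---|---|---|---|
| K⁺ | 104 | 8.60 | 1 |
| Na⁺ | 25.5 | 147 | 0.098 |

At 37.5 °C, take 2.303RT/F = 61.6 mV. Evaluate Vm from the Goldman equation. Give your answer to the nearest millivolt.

-41 mV

Vm = 61.6 · log₁₀[(Σ P·[cation]ₒ + Σ P·[anion]ᵢ) / (Σ P·[cation]ᵢ + Σ P·[anion]ₒ)]
Numerator = 1×8.60 + 0.098×147 = 23.01
Denominator = 1×104 + 0.098×25.5 = 106.5
Vm = 61.6 · log₁₀(0.21602) = 61.6 × (-0.6655) = -41.00 mV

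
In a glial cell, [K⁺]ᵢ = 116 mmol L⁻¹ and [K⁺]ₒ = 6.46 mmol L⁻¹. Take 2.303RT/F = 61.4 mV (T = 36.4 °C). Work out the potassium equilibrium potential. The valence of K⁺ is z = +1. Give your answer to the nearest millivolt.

-77 mV

E = (61.4/z) · log₁₀([K⁺]_out/[K⁺]_in) with z = +1.
= (61.4/1) · log₁₀(6.46/116) = 61.40 · log₁₀(0.05569)
= 61.40 · (-1.2542) = -77.01 mV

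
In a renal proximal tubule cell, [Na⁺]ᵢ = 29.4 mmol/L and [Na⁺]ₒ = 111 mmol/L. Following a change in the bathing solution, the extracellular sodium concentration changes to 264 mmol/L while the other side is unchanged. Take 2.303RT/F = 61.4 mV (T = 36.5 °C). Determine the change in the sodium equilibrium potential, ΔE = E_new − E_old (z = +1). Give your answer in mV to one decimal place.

23.1 mV

E_old = (61.4/1)·log₁₀(111/29.4) = 35.43 mV
E_new = (61.4/1)·log₁₀(264/29.4) = 58.53 mV
ΔE = 58.53 − (35.43) = 23.10 mV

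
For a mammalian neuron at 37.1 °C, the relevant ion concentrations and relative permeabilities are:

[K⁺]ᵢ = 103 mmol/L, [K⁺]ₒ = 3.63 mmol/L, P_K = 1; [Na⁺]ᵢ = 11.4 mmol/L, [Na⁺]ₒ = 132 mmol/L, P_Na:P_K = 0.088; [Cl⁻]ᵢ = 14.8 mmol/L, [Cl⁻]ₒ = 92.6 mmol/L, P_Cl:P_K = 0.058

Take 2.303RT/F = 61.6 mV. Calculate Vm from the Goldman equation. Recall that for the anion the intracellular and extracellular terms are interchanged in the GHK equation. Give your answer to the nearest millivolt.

-51 mV

Vm = 61.6 · log₁₀[(Σ P·[cation]ₒ + Σ P·[anion]ᵢ) / (Σ P·[cation]ᵢ + Σ P·[anion]ₒ)]
Numerator = 1×3.63 + 0.088×132 + 0.058×14.8 = 16.1
Denominator = 1×103 + 0.088×11.4 + 0.058×92.6 = 109.4
Vm = 61.6 · log₁₀(0.14724) = 61.6 × (-0.8320) = -51.25 mV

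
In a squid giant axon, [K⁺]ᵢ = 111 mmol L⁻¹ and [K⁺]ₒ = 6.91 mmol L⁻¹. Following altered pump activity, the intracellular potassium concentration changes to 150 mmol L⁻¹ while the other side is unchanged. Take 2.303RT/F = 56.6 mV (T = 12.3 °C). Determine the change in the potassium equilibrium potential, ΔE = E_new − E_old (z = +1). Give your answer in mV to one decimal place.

E_old = (56.6/1)·log₁₀(6.91/111) = -68.25 mV
E_new = (56.6/1)·log₁₀(6.91/150) = -75.65 mV
ΔE = -75.65 − (-68.25) = -7.40 mV

-7.4 mV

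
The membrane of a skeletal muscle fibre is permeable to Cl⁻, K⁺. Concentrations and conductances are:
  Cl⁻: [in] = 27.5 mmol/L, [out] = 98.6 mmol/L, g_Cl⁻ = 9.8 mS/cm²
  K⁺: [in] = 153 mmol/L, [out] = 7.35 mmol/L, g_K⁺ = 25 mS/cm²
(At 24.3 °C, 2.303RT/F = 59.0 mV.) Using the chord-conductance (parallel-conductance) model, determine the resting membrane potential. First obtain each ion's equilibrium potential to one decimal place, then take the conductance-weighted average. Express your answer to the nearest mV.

E_Cl⁻ = (59.0/-1)·log₁₀(98.6/27.5) = -32.7 mV
E_K⁺ = (59.0/1)·log₁₀(7.35/153) = -77.8 mV
Vm = (Σ gᵢEᵢ)/(Σ gᵢ) = (9.8·-32.7 + 25·-77.8) / (9.8 + 25)
= -2265.46 / 34.8 = -65.10 mV

-65 mV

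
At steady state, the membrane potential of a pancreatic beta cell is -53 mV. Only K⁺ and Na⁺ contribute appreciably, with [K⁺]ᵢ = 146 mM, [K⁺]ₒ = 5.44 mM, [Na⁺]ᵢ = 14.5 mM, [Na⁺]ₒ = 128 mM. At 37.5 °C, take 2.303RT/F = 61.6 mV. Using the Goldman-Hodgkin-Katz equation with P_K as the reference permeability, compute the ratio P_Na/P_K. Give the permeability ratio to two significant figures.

Let α = P_Na/P_K. GHK: Vm = 61.6·log₁₀[(Kₒ + α·Naₒ)/(Kᵢ + α·Naᵢ)].
10^(Vm/61.6) = 10^(-53.0/61.6) = 0.13791
So 0.13791·(Kᵢ + α·Naᵢ) = Kₒ + α·Naₒ → α = (0.13791·146.0 − 5.44) / (128.0 − 0.13791·14.5)
α = (20.14 − 5.44) / (128.0 − 2) = 14.7/126 = 0.1166

0.12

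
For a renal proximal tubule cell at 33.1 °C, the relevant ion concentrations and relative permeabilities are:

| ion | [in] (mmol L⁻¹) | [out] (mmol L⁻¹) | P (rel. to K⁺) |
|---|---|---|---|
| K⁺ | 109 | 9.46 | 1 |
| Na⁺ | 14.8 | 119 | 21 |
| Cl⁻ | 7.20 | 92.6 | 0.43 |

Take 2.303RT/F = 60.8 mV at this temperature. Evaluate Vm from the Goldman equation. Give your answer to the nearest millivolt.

Vm = 60.8 · log₁₀[(Σ P·[cation]ₒ + Σ P·[anion]ᵢ) / (Σ P·[cation]ᵢ + Σ P·[anion]ₒ)]
Numerator = 1×9.46 + 21×119 + 0.43×7.20 = 2512
Denominator = 1×109 + 21×14.8 + 0.43×92.6 = 459.6
Vm = 60.8 · log₁₀(5.4644) = 60.8 × (0.7375) = 44.84 mV

45 mV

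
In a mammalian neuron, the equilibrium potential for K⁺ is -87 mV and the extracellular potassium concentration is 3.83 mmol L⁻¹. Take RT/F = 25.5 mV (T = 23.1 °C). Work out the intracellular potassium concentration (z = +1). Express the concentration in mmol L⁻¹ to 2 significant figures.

Nernst: E = (25.5/1) · ln([out]/[in]), so ln([out]/[in]) = -87.0 × 1 / 25.5 = -3.4118.
[out]/[in] = e^(-3.4118) = 0.03298.
[in] = 3.83 / 0.03298 = 116.1 mmol L⁻¹.

120 mmol L⁻¹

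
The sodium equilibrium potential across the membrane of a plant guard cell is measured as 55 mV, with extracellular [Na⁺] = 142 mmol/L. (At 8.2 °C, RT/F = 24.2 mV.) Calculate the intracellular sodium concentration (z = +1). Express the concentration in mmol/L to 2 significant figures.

15 mmol/L

Nernst: E = (24.2/1) · ln([out]/[in]), so ln([out]/[in]) = 55.0 × 1 / 24.2 = 2.2727.
[out]/[in] = e^(2.2727) = 9.706.
[in] = 142 / 9.706 = 14.63 mmol/L.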